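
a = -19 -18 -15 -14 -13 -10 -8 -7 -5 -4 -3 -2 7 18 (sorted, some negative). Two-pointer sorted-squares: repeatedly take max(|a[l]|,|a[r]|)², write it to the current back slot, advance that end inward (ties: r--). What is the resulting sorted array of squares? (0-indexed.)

[4, 9, 16, 25, 49, 49, 64, 100, 169, 196, 225, 324, 324, 361]

l=0 r=13: |-19|>|18| out[13]=361, l++
l=1 r=13: |-18|<=|18| out[12]=324, r--
l=1 r=12: |-18|>|7| out[11]=324, l++
l=2 r=12: |-15|>|7| out[10]=225, l++
l=3 r=12: |-14|>|7| out[9]=196, l++
l=4 r=12: |-13|>|7| out[8]=169, l++
l=5 r=12: |-10|>|7| out[7]=100, l++
l=6 r=12: |-8|>|7| out[6]=64, l++
l=7 r=12: |-7|<=|7| out[5]=49, r--
l=7 r=11: |-7|>|-2| out[4]=49, l++
l=8 r=11: |-5|>|-2| out[3]=25, l++
l=9 r=11: |-4|>|-2| out[2]=16, l++
l=10 r=11: |-3|>|-2| out[1]=9, l++
l=11 r=11: |-2|<=|-2| out[0]=4, r--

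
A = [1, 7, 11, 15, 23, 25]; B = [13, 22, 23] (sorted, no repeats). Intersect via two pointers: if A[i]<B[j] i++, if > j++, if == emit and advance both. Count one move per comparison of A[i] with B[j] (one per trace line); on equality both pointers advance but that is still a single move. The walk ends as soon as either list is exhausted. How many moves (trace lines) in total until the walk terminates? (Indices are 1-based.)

7 moves

i=1 j=1: 1<13, i++
i=2 j=1: 7<13, i++
i=3 j=1: 11<13, i++
i=4 j=1: 15>13, j++
i=4 j=2: 15<22, i++
i=5 j=2: 23>22, j++
i=5 j=3: 23==23 emit, i++,j++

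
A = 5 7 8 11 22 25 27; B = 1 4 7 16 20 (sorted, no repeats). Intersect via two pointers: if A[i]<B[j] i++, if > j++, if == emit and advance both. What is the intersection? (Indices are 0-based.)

i=0 j=0: 5>1, j++
i=0 j=1: 5>4, j++
i=0 j=2: 5<7, i++
i=1 j=2: 7==7 emit, i++,j++
i=2 j=3: 8<16, i++
i=3 j=3: 11<16, i++
i=4 j=3: 22>16, j++
i=4 j=4: 22>20, j++

intersection = [7]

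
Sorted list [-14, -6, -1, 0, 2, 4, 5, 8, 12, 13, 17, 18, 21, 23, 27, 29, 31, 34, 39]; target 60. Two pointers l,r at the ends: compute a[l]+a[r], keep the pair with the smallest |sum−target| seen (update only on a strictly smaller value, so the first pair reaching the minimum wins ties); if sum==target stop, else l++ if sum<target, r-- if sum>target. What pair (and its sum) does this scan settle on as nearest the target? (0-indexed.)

l=0 r=18: -14+39=25 d=35 *, l++
l=1 r=18: -6+39=33 d=27 *, l++
l=2 r=18: -1+39=38 d=22 *, l++
l=3 r=18: 0+39=39 d=21 *, l++
l=4 r=18: 2+39=41 d=19 *, l++
l=5 r=18: 4+39=43 d=17 *, l++
l=6 r=18: 5+39=44 d=16 *, l++
l=7 r=18: 8+39=47 d=13 *, l++
l=8 r=18: 12+39=51 d=9 *, l++
l=9 r=18: 13+39=52 d=8 *, l++
l=10 r=18: 17+39=56 d=4 *, l++
l=11 r=18: 18+39=57 d=3 *, l++
l=12 r=18: 21+39=60 d=0 *, stop

pair (21, 39) with sum 60 (|Δ|=0)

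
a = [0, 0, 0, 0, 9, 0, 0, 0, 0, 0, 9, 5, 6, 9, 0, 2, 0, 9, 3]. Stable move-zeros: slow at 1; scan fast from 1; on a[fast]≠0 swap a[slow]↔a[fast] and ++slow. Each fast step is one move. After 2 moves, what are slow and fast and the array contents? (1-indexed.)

(s=1,f=1) a[fast]=0 → fast++
(s=1,f=2) a[fast]=0 → fast++

slow=1, fast=3, a=[0, 0, 0, 0, 9, 0, 0, 0, 0, 0, 9, 5, 6, 9, 0, 2, 0, 9, 3]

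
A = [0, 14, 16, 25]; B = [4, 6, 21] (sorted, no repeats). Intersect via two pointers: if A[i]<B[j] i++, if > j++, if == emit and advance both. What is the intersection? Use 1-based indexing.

intersection = []

i=1 j=1: 0<4, i++
i=2 j=1: 14>4, j++
i=2 j=2: 14>6, j++
i=2 j=3: 14<21, i++
i=3 j=3: 16<21, i++
i=4 j=3: 25>21, j++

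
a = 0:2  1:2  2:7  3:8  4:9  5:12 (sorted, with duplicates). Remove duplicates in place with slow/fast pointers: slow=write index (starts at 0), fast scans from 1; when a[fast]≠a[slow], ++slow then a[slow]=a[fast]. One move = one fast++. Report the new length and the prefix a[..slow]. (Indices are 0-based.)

length 5; prefix = [2, 7, 8, 9, 12]

slow=0 fast=1: a[fast]=2=a[slow] dup, fast++
slow=0 fast=2: a[fast]=7≠a[slow]=2 write a[1]=7, slow++,fast++
slow=1 fast=3: a[fast]=8≠a[slow]=7 write a[2]=8, slow++,fast++
slow=2 fast=4: a[fast]=9≠a[slow]=8 write a[3]=9, slow++,fast++
slow=3 fast=5: a[fast]=12≠a[slow]=9 write a[4]=12, slow++,fast++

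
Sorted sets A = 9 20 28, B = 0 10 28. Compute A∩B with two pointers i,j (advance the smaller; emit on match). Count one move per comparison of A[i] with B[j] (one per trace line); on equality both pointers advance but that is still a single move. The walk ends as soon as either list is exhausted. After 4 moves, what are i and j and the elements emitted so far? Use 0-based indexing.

i=2, j=2, emitted=[]

[i=0,j=0] 9>0 → j++
[i=0,j=1] 9<10 → i++
[i=1,j=1] 20>10 → j++
[i=1,j=2] 20<28 → i++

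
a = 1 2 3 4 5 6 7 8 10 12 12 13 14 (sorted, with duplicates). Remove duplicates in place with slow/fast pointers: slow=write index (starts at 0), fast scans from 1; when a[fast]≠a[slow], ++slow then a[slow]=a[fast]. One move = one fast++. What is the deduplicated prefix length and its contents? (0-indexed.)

length 12; prefix = [1, 2, 3, 4, 5, 6, 7, 8, 10, 12, 13, 14]

(s=0,f=1) a[fast]=2≠a[slow]=1 write a[1]=2 → slow++,fast++
(s=1,f=2) a[fast]=3≠a[slow]=2 write a[2]=3 → slow++,fast++
(s=2,f=3) a[fast]=4≠a[slow]=3 write a[3]=4 → slow++,fast++
(s=3,f=4) a[fast]=5≠a[slow]=4 write a[4]=5 → slow++,fast++
(s=4,f=5) a[fast]=6≠a[slow]=5 write a[5]=6 → slow++,fast++
(s=5,f=6) a[fast]=7≠a[slow]=6 write a[6]=7 → slow++,fast++
(s=6,f=7) a[fast]=8≠a[slow]=7 write a[7]=8 → slow++,fast++
(s=7,f=8) a[fast]=10≠a[slow]=8 write a[8]=10 → slow++,fast++
(s=8,f=9) a[fast]=12≠a[slow]=10 write a[9]=12 → slow++,fast++
(s=9,f=10) a[fast]=12=a[slow] dup → fast++
(s=9,f=11) a[fast]=13≠a[slow]=12 write a[10]=13 → slow++,fast++
(s=10,f=12) a[fast]=14≠a[slow]=13 write a[11]=14 → slow++,fast++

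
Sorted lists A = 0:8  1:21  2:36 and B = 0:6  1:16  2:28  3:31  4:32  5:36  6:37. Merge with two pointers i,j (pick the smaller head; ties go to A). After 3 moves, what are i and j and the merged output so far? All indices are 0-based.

[i=0,j=0] A[i]=8>B[j]=6 take 6 → j++
[i=0,j=1] A[i]=8<=B[j]=16 take 8 → i++
[i=1,j=1] A[i]=21>B[j]=16 take 16 → j++

i=1, j=2, merged so far=[6, 8, 16]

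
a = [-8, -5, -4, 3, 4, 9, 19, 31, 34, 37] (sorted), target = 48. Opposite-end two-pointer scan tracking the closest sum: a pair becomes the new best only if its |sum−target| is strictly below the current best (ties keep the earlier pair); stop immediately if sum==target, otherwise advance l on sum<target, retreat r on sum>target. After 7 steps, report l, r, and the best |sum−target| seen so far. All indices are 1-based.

l=1 r=10: -8+37=29 d=19 *, l++
l=2 r=10: -5+37=32 d=16 *, l++
l=3 r=10: -4+37=33 d=15 *, l++
l=4 r=10: 3+37=40 d=8 *, l++
l=5 r=10: 4+37=41 d=7 *, l++
l=6 r=10: 9+37=46 d=2 *, l++
l=7 r=10: 19+37=56 d=8, r--

l=7, r=9, best |Δ|=2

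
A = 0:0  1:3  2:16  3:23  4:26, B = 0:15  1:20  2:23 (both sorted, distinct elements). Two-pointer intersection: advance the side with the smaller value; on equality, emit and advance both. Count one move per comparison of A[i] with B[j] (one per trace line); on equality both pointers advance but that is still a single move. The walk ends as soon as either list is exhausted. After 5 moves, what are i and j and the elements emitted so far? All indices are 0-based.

[i=0,j=0] 0<15 → i++
[i=1,j=0] 3<15 → i++
[i=2,j=0] 16>15 → j++
[i=2,j=1] 16<20 → i++
[i=3,j=1] 23>20 → j++

i=3, j=2, emitted=[]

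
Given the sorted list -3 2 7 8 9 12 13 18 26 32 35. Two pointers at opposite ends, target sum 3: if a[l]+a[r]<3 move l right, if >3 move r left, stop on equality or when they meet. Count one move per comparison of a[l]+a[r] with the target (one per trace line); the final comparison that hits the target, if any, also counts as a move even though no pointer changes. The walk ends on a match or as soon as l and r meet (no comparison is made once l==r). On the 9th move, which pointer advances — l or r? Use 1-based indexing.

l=1 r=11: -3+35=32 >3, r--
l=1 r=10: -3+32=29 >3, r--
l=1 r=9: -3+26=23 >3, r--
l=1 r=8: -3+18=15 >3, r--
l=1 r=7: -3+13=10 >3, r--
l=1 r=6: -3+12=9 >3, r--
l=1 r=5: -3+9=6 >3, r--
l=1 r=4: -3+8=5 >3, r--
l=1 r=3: -3+7=4 >3, r--

r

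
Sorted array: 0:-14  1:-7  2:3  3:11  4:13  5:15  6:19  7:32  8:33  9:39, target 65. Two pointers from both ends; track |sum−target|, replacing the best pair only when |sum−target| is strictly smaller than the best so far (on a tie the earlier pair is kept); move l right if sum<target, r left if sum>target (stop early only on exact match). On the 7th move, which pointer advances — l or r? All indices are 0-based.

l

l=0 r=9: -14+39=25 d=40 *, l++
l=1 r=9: -7+39=32 d=33 *, l++
l=2 r=9: 3+39=42 d=23 *, l++
l=3 r=9: 11+39=50 d=15 *, l++
l=4 r=9: 13+39=52 d=13 *, l++
l=5 r=9: 15+39=54 d=11 *, l++
l=6 r=9: 19+39=58 d=7 *, l++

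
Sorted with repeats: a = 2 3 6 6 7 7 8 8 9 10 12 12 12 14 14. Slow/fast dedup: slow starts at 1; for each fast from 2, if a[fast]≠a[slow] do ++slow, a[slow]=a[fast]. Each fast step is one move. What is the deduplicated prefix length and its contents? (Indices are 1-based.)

slow=1 fast=2: a[fast]=3≠a[slow]=2 write a[2]=3, slow++,fast++
slow=2 fast=3: a[fast]=6≠a[slow]=3 write a[3]=6, slow++,fast++
slow=3 fast=4: a[fast]=6=a[slow] dup, fast++
slow=3 fast=5: a[fast]=7≠a[slow]=6 write a[4]=7, slow++,fast++
slow=4 fast=6: a[fast]=7=a[slow] dup, fast++
slow=4 fast=7: a[fast]=8≠a[slow]=7 write a[5]=8, slow++,fast++
slow=5 fast=8: a[fast]=8=a[slow] dup, fast++
slow=5 fast=9: a[fast]=9≠a[slow]=8 write a[6]=9, slow++,fast++
slow=6 fast=10: a[fast]=10≠a[slow]=9 write a[7]=10, slow++,fast++
slow=7 fast=11: a[fast]=12≠a[slow]=10 write a[8]=12, slow++,fast++
slow=8 fast=12: a[fast]=12=a[slow] dup, fast++
slow=8 fast=13: a[fast]=12=a[slow] dup, fast++
slow=8 fast=14: a[fast]=14≠a[slow]=12 write a[9]=14, slow++,fast++
slow=9 fast=15: a[fast]=14=a[slow] dup, fast++

length 9; prefix = [2, 3, 6, 7, 8, 9, 10, 12, 14]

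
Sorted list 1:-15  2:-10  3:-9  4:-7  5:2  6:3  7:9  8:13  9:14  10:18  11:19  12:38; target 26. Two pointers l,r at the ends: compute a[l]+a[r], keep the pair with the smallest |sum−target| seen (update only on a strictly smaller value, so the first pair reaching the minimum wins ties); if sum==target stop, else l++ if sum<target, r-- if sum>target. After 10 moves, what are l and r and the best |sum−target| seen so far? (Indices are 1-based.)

l=8, r=9, best |Δ|=1

[1,12] -15+38=23 d=3 * → l++
[2,12] -10+38=28 d=2 * → r--
[2,11] -10+19=9 d=17 → l++
[3,11] -9+19=10 d=16 → l++
[4,11] -7+19=12 d=14 → l++
[5,11] 2+19=21 d=5 → l++
[6,11] 3+19=22 d=4 → l++
[7,11] 9+19=28 d=2 → r--
[7,10] 9+18=27 d=1 * → r--
[7,9] 9+14=23 d=3 → l++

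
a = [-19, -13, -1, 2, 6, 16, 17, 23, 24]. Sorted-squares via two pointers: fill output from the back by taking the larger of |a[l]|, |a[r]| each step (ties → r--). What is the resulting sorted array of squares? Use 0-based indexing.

[1, 4, 36, 169, 256, 289, 361, 529, 576]

[0,8] |-19|<=|24| out[8]=576 → r--
[0,7] |-19|<=|23| out[7]=529 → r--
[0,6] |-19|>|17| out[6]=361 → l++
[1,6] |-13|<=|17| out[5]=289 → r--
[1,5] |-13|<=|16| out[4]=256 → r--
[1,4] |-13|>|6| out[3]=169 → l++
[2,4] |-1|<=|6| out[2]=36 → r--
[2,3] |-1|<=|2| out[1]=4 → r--
[2,2] |-1|<=|-1| out[0]=1 → r--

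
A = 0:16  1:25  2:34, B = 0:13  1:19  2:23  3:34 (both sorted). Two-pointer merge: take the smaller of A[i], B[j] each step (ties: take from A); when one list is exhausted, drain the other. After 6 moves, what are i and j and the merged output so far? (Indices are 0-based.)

[i=0,j=0] A[i]=16>B[j]=13 take 13 → j++
[i=0,j=1] A[i]=16<=B[j]=19 take 16 → i++
[i=1,j=1] A[i]=25>B[j]=19 take 19 → j++
[i=1,j=2] A[i]=25>B[j]=23 take 23 → j++
[i=1,j=3] A[i]=25<=B[j]=34 take 25 → i++
[i=2,j=3] A[i]=34<=B[j]=34 take 34 → i++

i=3, j=3, merged so far=[13, 16, 19, 23, 25, 34]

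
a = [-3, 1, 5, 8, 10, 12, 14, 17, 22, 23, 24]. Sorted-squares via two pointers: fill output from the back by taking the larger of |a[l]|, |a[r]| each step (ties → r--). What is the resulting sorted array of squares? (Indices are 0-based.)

l=0 r=10: |-3|<=|24| out[10]=576, r--
l=0 r=9: |-3|<=|23| out[9]=529, r--
l=0 r=8: |-3|<=|22| out[8]=484, r--
l=0 r=7: |-3|<=|17| out[7]=289, r--
l=0 r=6: |-3|<=|14| out[6]=196, r--
l=0 r=5: |-3|<=|12| out[5]=144, r--
l=0 r=4: |-3|<=|10| out[4]=100, r--
l=0 r=3: |-3|<=|8| out[3]=64, r--
l=0 r=2: |-3|<=|5| out[2]=25, r--
l=0 r=1: |-3|>|1| out[1]=9, l++
l=1 r=1: |1|<=|1| out[0]=1, r--

[1, 9, 25, 64, 100, 144, 196, 289, 484, 529, 576]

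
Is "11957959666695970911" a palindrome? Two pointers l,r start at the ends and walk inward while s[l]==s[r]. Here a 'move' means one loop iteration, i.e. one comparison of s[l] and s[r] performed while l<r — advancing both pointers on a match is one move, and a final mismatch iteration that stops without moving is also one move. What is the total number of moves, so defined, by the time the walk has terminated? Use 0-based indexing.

4 moves

l=0 r=19: '1'=='1', l++,r--
l=1 r=18: '1'=='1', l++,r--
l=2 r=17: '9'=='9', l++,r--
l=3 r=16: '5'!='0', stop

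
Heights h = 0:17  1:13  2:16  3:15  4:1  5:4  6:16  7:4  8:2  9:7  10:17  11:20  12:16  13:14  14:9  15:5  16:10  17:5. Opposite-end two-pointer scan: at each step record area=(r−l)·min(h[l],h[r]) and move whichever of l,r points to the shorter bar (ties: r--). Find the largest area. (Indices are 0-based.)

[0,17] min(17,5)*17=85 best=85 * → r--
[0,16] min(17,10)*16=160 best=160 * → r--
[0,15] min(17,5)*15=75 best=160 → r--
[0,14] min(17,9)*14=126 best=160 → r--
[0,13] min(17,14)*13=182 best=182 * → r--
[0,12] min(17,16)*12=192 best=192 * → r--
[0,11] min(17,20)*11=187 best=192 → l++
[1,11] min(13,20)*10=130 best=192 → l++
[2,11] min(16,20)*9=144 best=192 → l++
[3,11] min(15,20)*8=120 best=192 → l++
[4,11] min(1,20)*7=7 best=192 → l++
[5,11] min(4,20)*6=24 best=192 → l++
[6,11] min(16,20)*5=80 best=192 → l++
[7,11] min(4,20)*4=16 best=192 → l++
[8,11] min(2,20)*3=6 best=192 → l++
[9,11] min(7,20)*2=14 best=192 → l++
[10,11] min(17,20)*1=17 best=192 → l++

max area = 192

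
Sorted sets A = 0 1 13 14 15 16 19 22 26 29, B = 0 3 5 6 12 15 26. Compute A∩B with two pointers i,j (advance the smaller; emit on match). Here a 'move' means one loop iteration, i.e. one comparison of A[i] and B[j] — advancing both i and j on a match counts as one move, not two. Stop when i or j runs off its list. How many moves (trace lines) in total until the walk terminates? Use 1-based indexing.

i=1 j=1: 0==0 emit, i++,j++
i=2 j=2: 1<3, i++
i=3 j=2: 13>3, j++
i=3 j=3: 13>5, j++
i=3 j=4: 13>6, j++
i=3 j=5: 13>12, j++
i=3 j=6: 13<15, i++
i=4 j=6: 14<15, i++
i=5 j=6: 15==15 emit, i++,j++
i=6 j=7: 16<26, i++
i=7 j=7: 19<26, i++
i=8 j=7: 22<26, i++
i=9 j=7: 26==26 emit, i++,j++

13 moves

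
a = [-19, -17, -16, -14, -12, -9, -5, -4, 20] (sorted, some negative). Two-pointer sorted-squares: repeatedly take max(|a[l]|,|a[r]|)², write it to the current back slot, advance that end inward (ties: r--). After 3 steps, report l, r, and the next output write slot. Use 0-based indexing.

l=2, r=7, next write slot=5

[0,8] |-19|<=|20| out[8]=400 → r--
[0,7] |-19|>|-4| out[7]=361 → l++
[1,7] |-17|>|-4| out[6]=289 → l++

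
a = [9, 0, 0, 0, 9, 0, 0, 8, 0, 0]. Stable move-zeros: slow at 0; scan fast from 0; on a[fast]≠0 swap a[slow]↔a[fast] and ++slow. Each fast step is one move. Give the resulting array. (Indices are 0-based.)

[9, 9, 8, 0, 0, 0, 0, 0, 0, 0]

slow=0 fast=0: a[fast]=9≠0 swap→a[0]=9, slow++,fast++
slow=1 fast=1: a[fast]=0, fast++
slow=1 fast=2: a[fast]=0, fast++
slow=1 fast=3: a[fast]=0, fast++
slow=1 fast=4: a[fast]=9≠0 swap→a[1]=9, slow++,fast++
slow=2 fast=5: a[fast]=0, fast++
slow=2 fast=6: a[fast]=0, fast++
slow=2 fast=7: a[fast]=8≠0 swap→a[2]=8, slow++,fast++
slow=3 fast=8: a[fast]=0, fast++
slow=3 fast=9: a[fast]=0, fast++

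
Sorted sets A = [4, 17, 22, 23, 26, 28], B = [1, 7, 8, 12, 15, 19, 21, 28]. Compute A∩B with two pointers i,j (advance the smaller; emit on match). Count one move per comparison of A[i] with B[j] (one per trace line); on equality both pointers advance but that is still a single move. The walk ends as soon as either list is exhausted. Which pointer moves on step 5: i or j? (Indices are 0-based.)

i=0 j=0: 4>1, j++
i=0 j=1: 4<7, i++
i=1 j=1: 17>7, j++
i=1 j=2: 17>8, j++
i=1 j=3: 17>12, j++

j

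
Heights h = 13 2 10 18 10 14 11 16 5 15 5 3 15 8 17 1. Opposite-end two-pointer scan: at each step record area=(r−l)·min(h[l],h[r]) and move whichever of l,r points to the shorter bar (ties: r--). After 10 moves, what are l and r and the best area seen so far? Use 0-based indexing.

l=3, r=8, best area=187

[0,15] min(13,1)*15=15 best=15 * → r--
[0,14] min(13,17)*14=182 best=182 * → l++
[1,14] min(2,17)*13=26 best=182 → l++
[2,14] min(10,17)*12=120 best=182 → l++
[3,14] min(18,17)*11=187 best=187 * → r--
[3,13] min(18,8)*10=80 best=187 → r--
[3,12] min(18,15)*9=135 best=187 → r--
[3,11] min(18,3)*8=24 best=187 → r--
[3,10] min(18,5)*7=35 best=187 → r--
[3,9] min(18,15)*6=90 best=187 → r--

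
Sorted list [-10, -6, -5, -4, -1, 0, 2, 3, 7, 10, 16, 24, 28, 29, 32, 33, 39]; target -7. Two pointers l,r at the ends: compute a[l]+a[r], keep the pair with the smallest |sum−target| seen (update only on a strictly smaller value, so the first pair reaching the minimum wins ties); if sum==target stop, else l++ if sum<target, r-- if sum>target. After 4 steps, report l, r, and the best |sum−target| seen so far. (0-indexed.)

l=0, r=12, best |Δ|=26

[0,16] -10+39=29 d=36 * → r--
[0,15] -10+33=23 d=30 * → r--
[0,14] -10+32=22 d=29 * → r--
[0,13] -10+29=19 d=26 * → r--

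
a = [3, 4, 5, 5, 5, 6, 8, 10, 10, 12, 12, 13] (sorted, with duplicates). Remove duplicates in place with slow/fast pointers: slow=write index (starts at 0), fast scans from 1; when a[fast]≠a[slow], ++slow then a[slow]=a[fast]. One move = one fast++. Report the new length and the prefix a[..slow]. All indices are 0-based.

(s=0,f=1) a[fast]=4≠a[slow]=3 write a[1]=4 → slow++,fast++
(s=1,f=2) a[fast]=5≠a[slow]=4 write a[2]=5 → slow++,fast++
(s=2,f=3) a[fast]=5=a[slow] dup → fast++
(s=2,f=4) a[fast]=5=a[slow] dup → fast++
(s=2,f=5) a[fast]=6≠a[slow]=5 write a[3]=6 → slow++,fast++
(s=3,f=6) a[fast]=8≠a[slow]=6 write a[4]=8 → slow++,fast++
(s=4,f=7) a[fast]=10≠a[slow]=8 write a[5]=10 → slow++,fast++
(s=5,f=8) a[fast]=10=a[slow] dup → fast++
(s=5,f=9) a[fast]=12≠a[slow]=10 write a[6]=12 → slow++,fast++
(s=6,f=10) a[fast]=12=a[slow] dup → fast++
(s=6,f=11) a[fast]=13≠a[slow]=12 write a[7]=13 → slow++,fast++

length 8; prefix = [3, 4, 5, 6, 8, 10, 12, 13]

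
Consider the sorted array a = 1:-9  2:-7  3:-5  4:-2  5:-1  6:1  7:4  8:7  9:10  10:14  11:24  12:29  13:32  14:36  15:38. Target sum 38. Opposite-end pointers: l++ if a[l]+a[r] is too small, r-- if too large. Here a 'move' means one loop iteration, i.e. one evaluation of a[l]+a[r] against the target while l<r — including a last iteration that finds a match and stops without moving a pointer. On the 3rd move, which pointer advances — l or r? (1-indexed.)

l

l=1 r=15: -9+38=29 <38, l++
l=2 r=15: -7+38=31 <38, l++
l=3 r=15: -5+38=33 <38, l++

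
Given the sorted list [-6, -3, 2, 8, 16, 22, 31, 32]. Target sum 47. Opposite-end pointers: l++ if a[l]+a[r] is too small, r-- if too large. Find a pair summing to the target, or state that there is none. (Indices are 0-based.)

(16, 31)

[0,7] -6+32=26 <47 → l++
[1,7] -3+32=29 <47 → l++
[2,7] 2+32=34 <47 → l++
[3,7] 8+32=40 <47 → l++
[4,7] 16+32=48 >47 → r--
[4,6] 16+31=47 → found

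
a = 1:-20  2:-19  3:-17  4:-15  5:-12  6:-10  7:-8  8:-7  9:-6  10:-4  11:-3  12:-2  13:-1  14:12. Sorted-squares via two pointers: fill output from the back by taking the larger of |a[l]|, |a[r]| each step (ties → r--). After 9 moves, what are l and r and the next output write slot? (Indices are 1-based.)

[1,14] |-20|>|12| out[14]=400 → l++
[2,14] |-19|>|12| out[13]=361 → l++
[3,14] |-17|>|12| out[12]=289 → l++
[4,14] |-15|>|12| out[11]=225 → l++
[5,14] |-12|<=|12| out[10]=144 → r--
[5,13] |-12|>|-1| out[9]=144 → l++
[6,13] |-10|>|-1| out[8]=100 → l++
[7,13] |-8|>|-1| out[7]=64 → l++
[8,13] |-7|>|-1| out[6]=49 → l++

l=9, r=13, next write slot=5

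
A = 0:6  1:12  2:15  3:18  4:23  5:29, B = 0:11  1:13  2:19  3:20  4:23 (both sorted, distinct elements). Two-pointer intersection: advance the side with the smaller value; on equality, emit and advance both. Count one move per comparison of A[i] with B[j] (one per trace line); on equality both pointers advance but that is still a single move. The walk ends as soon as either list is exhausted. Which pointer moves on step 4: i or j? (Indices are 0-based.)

j

[i=0,j=0] 6<11 → i++
[i=1,j=0] 12>11 → j++
[i=1,j=1] 12<13 → i++
[i=2,j=1] 15>13 → j++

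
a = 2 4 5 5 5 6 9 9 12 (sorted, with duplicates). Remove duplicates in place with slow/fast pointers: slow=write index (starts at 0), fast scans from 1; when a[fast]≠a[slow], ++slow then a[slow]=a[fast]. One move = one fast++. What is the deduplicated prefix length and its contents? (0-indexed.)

length 6; prefix = [2, 4, 5, 6, 9, 12]

slow=0 fast=1: a[fast]=4≠a[slow]=2 write a[1]=4, slow++,fast++
slow=1 fast=2: a[fast]=5≠a[slow]=4 write a[2]=5, slow++,fast++
slow=2 fast=3: a[fast]=5=a[slow] dup, fast++
slow=2 fast=4: a[fast]=5=a[slow] dup, fast++
slow=2 fast=5: a[fast]=6≠a[slow]=5 write a[3]=6, slow++,fast++
slow=3 fast=6: a[fast]=9≠a[slow]=6 write a[4]=9, slow++,fast++
slow=4 fast=7: a[fast]=9=a[slow] dup, fast++
slow=4 fast=8: a[fast]=12≠a[slow]=9 write a[5]=12, slow++,fast++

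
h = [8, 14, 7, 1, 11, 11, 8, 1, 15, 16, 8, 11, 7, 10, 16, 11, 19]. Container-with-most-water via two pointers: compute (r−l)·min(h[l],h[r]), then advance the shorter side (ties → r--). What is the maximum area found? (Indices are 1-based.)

[1,17] min(8,19)*16=128 best=128 * → l++
[2,17] min(14,19)*15=210 best=210 * → l++
[3,17] min(7,19)*14=98 best=210 → l++
[4,17] min(1,19)*13=13 best=210 → l++
[5,17] min(11,19)*12=132 best=210 → l++
[6,17] min(11,19)*11=121 best=210 → l++
[7,17] min(8,19)*10=80 best=210 → l++
[8,17] min(1,19)*9=9 best=210 → l++
[9,17] min(15,19)*8=120 best=210 → l++
[10,17] min(16,19)*7=112 best=210 → l++
[11,17] min(8,19)*6=48 best=210 → l++
[12,17] min(11,19)*5=55 best=210 → l++
[13,17] min(7,19)*4=28 best=210 → l++
[14,17] min(10,19)*3=30 best=210 → l++
[15,17] min(16,19)*2=32 best=210 → l++
[16,17] min(11,19)*1=11 best=210 → l++

max area = 210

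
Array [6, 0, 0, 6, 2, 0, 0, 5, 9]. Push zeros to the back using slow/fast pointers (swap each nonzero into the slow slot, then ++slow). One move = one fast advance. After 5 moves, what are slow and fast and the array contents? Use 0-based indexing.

slow=3, fast=5, a=[6, 6, 2, 0, 0, 0, 0, 5, 9]

(s=0,f=0) a[fast]=6≠0 swap→a[0]=6 → slow++,fast++
(s=1,f=1) a[fast]=0 → fast++
(s=1,f=2) a[fast]=0 → fast++
(s=1,f=3) a[fast]=6≠0 swap→a[1]=6 → slow++,fast++
(s=2,f=4) a[fast]=2≠0 swap→a[2]=2 → slow++,fast++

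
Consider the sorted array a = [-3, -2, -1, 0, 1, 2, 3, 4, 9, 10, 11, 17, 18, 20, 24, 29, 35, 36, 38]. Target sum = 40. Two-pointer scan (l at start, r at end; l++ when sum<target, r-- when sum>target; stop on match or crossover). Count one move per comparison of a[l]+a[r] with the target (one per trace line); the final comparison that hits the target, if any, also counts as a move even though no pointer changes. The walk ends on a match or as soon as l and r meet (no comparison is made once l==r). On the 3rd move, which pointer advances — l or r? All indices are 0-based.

[0,18] -3+38=35 <40 → l++
[1,18] -2+38=36 <40 → l++
[2,18] -1+38=37 <40 → l++

l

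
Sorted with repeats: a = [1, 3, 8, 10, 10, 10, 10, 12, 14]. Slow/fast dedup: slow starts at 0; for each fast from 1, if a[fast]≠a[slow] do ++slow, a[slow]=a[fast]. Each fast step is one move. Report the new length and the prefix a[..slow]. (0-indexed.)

length 6; prefix = [1, 3, 8, 10, 12, 14]

slow=0 fast=1: a[fast]=3≠a[slow]=1 write a[1]=3, slow++,fast++
slow=1 fast=2: a[fast]=8≠a[slow]=3 write a[2]=8, slow++,fast++
slow=2 fast=3: a[fast]=10≠a[slow]=8 write a[3]=10, slow++,fast++
slow=3 fast=4: a[fast]=10=a[slow] dup, fast++
slow=3 fast=5: a[fast]=10=a[slow] dup, fast++
slow=3 fast=6: a[fast]=10=a[slow] dup, fast++
slow=3 fast=7: a[fast]=12≠a[slow]=10 write a[4]=12, slow++,fast++
slow=4 fast=8: a[fast]=14≠a[slow]=12 write a[5]=14, slow++,fast++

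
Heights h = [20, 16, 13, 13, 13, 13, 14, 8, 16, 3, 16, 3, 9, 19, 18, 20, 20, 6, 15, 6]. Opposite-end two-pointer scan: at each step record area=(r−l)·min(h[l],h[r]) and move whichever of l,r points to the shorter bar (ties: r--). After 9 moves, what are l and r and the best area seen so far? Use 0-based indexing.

l=0, r=10, best area=320

[0,19] min(20,6)*19=114 best=114 * → r--
[0,18] min(20,15)*18=270 best=270 * → r--
[0,17] min(20,6)*17=102 best=270 → r--
[0,16] min(20,20)*16=320 best=320 * → r--
[0,15] min(20,20)*15=300 best=320 → r--
[0,14] min(20,18)*14=252 best=320 → r--
[0,13] min(20,19)*13=247 best=320 → r--
[0,12] min(20,9)*12=108 best=320 → r--
[0,11] min(20,3)*11=33 best=320 → r--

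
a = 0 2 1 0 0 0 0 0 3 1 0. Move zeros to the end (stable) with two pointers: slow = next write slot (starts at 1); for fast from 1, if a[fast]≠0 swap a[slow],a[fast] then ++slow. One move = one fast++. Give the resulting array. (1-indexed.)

slow=1 fast=1: a[fast]=0, fast++
slow=1 fast=2: a[fast]=2≠0 swap→a[1]=2, slow++,fast++
slow=2 fast=3: a[fast]=1≠0 swap→a[2]=1, slow++,fast++
slow=3 fast=4: a[fast]=0, fast++
slow=3 fast=5: a[fast]=0, fast++
slow=3 fast=6: a[fast]=0, fast++
slow=3 fast=7: a[fast]=0, fast++
slow=3 fast=8: a[fast]=0, fast++
slow=3 fast=9: a[fast]=3≠0 swap→a[3]=3, slow++,fast++
slow=4 fast=10: a[fast]=1≠0 swap→a[4]=1, slow++,fast++
slow=5 fast=11: a[fast]=0, fast++

[2, 1, 3, 1, 0, 0, 0, 0, 0, 0, 0]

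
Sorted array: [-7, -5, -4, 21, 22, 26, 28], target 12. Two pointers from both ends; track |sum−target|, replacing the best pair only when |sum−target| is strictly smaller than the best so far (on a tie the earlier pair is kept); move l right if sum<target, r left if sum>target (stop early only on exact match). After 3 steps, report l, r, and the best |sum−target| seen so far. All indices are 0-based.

l=0, r=3, best |Δ|=3

l=0 r=6: -7+28=21 d=9 *, r--
l=0 r=5: -7+26=19 d=7 *, r--
l=0 r=4: -7+22=15 d=3 *, r--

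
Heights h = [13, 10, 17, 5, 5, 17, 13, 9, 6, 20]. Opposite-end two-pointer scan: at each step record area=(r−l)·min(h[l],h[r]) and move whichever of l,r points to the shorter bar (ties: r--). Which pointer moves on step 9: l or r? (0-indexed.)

l=0 r=9: min(13,20)*9=117 best=117 *, l++
l=1 r=9: min(10,20)*8=80 best=117, l++
l=2 r=9: min(17,20)*7=119 best=119 *, l++
l=3 r=9: min(5,20)*6=30 best=119, l++
l=4 r=9: min(5,20)*5=25 best=119, l++
l=5 r=9: min(17,20)*4=68 best=119, l++
l=6 r=9: min(13,20)*3=39 best=119, l++
l=7 r=9: min(9,20)*2=18 best=119, l++
l=8 r=9: min(6,20)*1=6 best=119, l++

l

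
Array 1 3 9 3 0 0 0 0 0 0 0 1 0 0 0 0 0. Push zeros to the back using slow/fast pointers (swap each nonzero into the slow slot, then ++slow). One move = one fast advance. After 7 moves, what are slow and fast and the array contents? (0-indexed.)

slow=0 fast=0: a[fast]=1≠0 swap→a[0]=1, slow++,fast++
slow=1 fast=1: a[fast]=3≠0 swap→a[1]=3, slow++,fast++
slow=2 fast=2: a[fast]=9≠0 swap→a[2]=9, slow++,fast++
slow=3 fast=3: a[fast]=3≠0 swap→a[3]=3, slow++,fast++
slow=4 fast=4: a[fast]=0, fast++
slow=4 fast=5: a[fast]=0, fast++
slow=4 fast=6: a[fast]=0, fast++

slow=4, fast=7, a=[1, 3, 9, 3, 0, 0, 0, 0, 0, 0, 0, 1, 0, 0, 0, 0, 0]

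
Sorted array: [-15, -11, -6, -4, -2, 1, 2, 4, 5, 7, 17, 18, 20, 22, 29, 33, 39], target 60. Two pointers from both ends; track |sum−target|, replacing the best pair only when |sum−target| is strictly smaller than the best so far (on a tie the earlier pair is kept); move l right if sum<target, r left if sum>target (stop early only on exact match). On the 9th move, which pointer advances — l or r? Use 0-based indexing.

[0,16] -15+39=24 d=36 * → l++
[1,16] -11+39=28 d=32 * → l++
[2,16] -6+39=33 d=27 * → l++
[3,16] -4+39=35 d=25 * → l++
[4,16] -2+39=37 d=23 * → l++
[5,16] 1+39=40 d=20 * → l++
[6,16] 2+39=41 d=19 * → l++
[7,16] 4+39=43 d=17 * → l++
[8,16] 5+39=44 d=16 * → l++

l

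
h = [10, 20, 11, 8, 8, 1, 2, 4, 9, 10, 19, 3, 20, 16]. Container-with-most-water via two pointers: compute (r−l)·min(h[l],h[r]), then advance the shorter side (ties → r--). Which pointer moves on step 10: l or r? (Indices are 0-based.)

l=0 r=13: min(10,16)*13=130 best=130 *, l++
l=1 r=13: min(20,16)*12=192 best=192 *, r--
l=1 r=12: min(20,20)*11=220 best=220 *, r--
l=1 r=11: min(20,3)*10=30 best=220, r--
l=1 r=10: min(20,19)*9=171 best=220, r--
l=1 r=9: min(20,10)*8=80 best=220, r--
l=1 r=8: min(20,9)*7=63 best=220, r--
l=1 r=7: min(20,4)*6=24 best=220, r--
l=1 r=6: min(20,2)*5=10 best=220, r--
l=1 r=5: min(20,1)*4=4 best=220, r--

r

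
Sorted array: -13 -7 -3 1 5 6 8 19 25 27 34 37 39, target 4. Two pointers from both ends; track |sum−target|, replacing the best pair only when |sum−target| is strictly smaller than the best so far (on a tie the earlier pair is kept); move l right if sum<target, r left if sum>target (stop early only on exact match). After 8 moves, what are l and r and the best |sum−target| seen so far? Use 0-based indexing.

l=0 r=12: -13+39=26 d=22 *, r--
l=0 r=11: -13+37=24 d=20 *, r--
l=0 r=10: -13+34=21 d=17 *, r--
l=0 r=9: -13+27=14 d=10 *, r--
l=0 r=8: -13+25=12 d=8 *, r--
l=0 r=7: -13+19=6 d=2 *, r--
l=0 r=6: -13+8=-5 d=9, l++
l=1 r=6: -7+8=1 d=3, l++

l=2, r=6, best |Δ|=2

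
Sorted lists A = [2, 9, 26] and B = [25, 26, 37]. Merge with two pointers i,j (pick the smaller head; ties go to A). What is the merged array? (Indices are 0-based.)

i=0 j=0: A[i]=2<=B[j]=25 take 2, i++
i=1 j=0: A[i]=9<=B[j]=25 take 9, i++
i=2 j=0: A[i]=26>B[j]=25 take 25, j++
i=2 j=1: A[i]=26<=B[j]=26 take 26, i++
i=3 j=1: A done, take B[j]=26, j++
i=3 j=2: A done, take B[j]=37, j++

[2, 9, 25, 26, 26, 37]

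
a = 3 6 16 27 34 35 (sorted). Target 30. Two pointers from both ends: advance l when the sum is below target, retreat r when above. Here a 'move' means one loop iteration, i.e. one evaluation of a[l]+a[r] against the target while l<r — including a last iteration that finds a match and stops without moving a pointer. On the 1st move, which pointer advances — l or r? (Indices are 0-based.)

[0,5] 3+35=38 >30 → r--

r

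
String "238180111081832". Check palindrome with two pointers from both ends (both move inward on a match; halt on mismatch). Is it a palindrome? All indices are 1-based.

palindrome

[1,15] '2'=='2' → l++,r--
[2,14] '3'=='3' → l++,r--
[3,13] '8'=='8' → l++,r--
[4,12] '1'=='1' → l++,r--
[5,11] '8'=='8' → l++,r--
[6,10] '0'=='0' → l++,r--
[7,9] '1'=='1' → l++,r--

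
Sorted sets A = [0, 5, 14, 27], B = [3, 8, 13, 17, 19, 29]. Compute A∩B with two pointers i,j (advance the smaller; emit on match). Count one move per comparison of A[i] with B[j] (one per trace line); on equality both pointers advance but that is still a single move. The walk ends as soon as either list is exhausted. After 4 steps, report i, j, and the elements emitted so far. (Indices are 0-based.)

i=0 j=0: 0<3, i++
i=1 j=0: 5>3, j++
i=1 j=1: 5<8, i++
i=2 j=1: 14>8, j++

i=2, j=2, emitted=[]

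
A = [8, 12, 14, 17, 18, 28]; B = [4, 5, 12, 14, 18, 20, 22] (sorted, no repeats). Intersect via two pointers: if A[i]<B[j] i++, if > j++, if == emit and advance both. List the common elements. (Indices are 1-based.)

i=1 j=1: 8>4, j++
i=1 j=2: 8>5, j++
i=1 j=3: 8<12, i++
i=2 j=3: 12==12 emit, i++,j++
i=3 j=4: 14==14 emit, i++,j++
i=4 j=5: 17<18, i++
i=5 j=5: 18==18 emit, i++,j++
i=6 j=6: 28>20, j++
i=6 j=7: 28>22, j++

intersection = [12, 14, 18]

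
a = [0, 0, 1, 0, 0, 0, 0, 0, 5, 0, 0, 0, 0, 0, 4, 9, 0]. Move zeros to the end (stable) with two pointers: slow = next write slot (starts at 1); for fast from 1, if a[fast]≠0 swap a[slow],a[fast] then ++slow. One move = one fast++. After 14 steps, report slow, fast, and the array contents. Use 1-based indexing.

slow=3, fast=15, a=[1, 5, 0, 0, 0, 0, 0, 0, 0, 0, 0, 0, 0, 0, 4, 9, 0]

slow=1 fast=1: a[fast]=0, fast++
slow=1 fast=2: a[fast]=0, fast++
slow=1 fast=3: a[fast]=1≠0 swap→a[1]=1, slow++,fast++
slow=2 fast=4: a[fast]=0, fast++
slow=2 fast=5: a[fast]=0, fast++
slow=2 fast=6: a[fast]=0, fast++
slow=2 fast=7: a[fast]=0, fast++
slow=2 fast=8: a[fast]=0, fast++
slow=2 fast=9: a[fast]=5≠0 swap→a[2]=5, slow++,fast++
slow=3 fast=10: a[fast]=0, fast++
slow=3 fast=11: a[fast]=0, fast++
slow=3 fast=12: a[fast]=0, fast++
slow=3 fast=13: a[fast]=0, fast++
slow=3 fast=14: a[fast]=0, fast++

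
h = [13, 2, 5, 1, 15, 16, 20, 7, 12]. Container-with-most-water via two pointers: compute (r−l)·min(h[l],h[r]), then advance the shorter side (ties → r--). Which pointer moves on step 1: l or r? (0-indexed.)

l=0 r=8: min(13,12)*8=96 best=96 *, r--

r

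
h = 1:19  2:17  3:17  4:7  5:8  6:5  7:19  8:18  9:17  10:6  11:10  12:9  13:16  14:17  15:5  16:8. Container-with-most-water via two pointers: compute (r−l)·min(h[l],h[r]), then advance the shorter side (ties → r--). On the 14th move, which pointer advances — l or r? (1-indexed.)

[1,16] min(19,8)*15=120 best=120 * → r--
[1,15] min(19,5)*14=70 best=120 → r--
[1,14] min(19,17)*13=221 best=221 * → r--
[1,13] min(19,16)*12=192 best=221 → r--
[1,12] min(19,9)*11=99 best=221 → r--
[1,11] min(19,10)*10=100 best=221 → r--
[1,10] min(19,6)*9=54 best=221 → r--
[1,9] min(19,17)*8=136 best=221 → r--
[1,8] min(19,18)*7=126 best=221 → r--
[1,7] min(19,19)*6=114 best=221 → r--
[1,6] min(19,5)*5=25 best=221 → r--
[1,5] min(19,8)*4=32 best=221 → r--
[1,4] min(19,7)*3=21 best=221 → r--
[1,3] min(19,17)*2=34 best=221 → r--

r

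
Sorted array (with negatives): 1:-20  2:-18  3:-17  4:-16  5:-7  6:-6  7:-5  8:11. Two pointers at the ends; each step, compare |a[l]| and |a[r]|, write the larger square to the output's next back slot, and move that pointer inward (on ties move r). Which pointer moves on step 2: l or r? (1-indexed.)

[1,8] |-20|>|11| out[8]=400 → l++
[2,8] |-18|>|11| out[7]=324 → l++

l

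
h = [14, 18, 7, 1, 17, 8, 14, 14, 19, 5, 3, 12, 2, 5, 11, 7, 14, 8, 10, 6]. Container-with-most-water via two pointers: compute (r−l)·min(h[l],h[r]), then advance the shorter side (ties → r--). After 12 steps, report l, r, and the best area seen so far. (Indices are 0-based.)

l=1, r=8, best area=224

[0,19] min(14,6)*19=114 best=114 * → r--
[0,18] min(14,10)*18=180 best=180 * → r--
[0,17] min(14,8)*17=136 best=180 → r--
[0,16] min(14,14)*16=224 best=224 * → r--
[0,15] min(14,7)*15=105 best=224 → r--
[0,14] min(14,11)*14=154 best=224 → r--
[0,13] min(14,5)*13=65 best=224 → r--
[0,12] min(14,2)*12=24 best=224 → r--
[0,11] min(14,12)*11=132 best=224 → r--
[0,10] min(14,3)*10=30 best=224 → r--
[0,9] min(14,5)*9=45 best=224 → r--
[0,8] min(14,19)*8=112 best=224 → l++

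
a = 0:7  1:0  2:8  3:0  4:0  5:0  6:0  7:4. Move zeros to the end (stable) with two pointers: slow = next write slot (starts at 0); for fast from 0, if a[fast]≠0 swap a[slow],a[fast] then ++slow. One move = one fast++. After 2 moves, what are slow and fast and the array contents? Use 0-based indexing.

slow=1, fast=2, a=[7, 0, 8, 0, 0, 0, 0, 4]

(s=0,f=0) a[fast]=7≠0 swap→a[0]=7 → slow++,fast++
(s=1,f=1) a[fast]=0 → fast++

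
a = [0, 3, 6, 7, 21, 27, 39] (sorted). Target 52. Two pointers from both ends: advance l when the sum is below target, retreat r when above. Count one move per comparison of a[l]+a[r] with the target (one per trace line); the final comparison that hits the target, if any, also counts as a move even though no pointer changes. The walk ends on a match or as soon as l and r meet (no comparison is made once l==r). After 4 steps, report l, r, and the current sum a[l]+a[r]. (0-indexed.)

l=4, r=6, sum=60

l=0 r=6: 0+39=39 <52, l++
l=1 r=6: 3+39=42 <52, l++
l=2 r=6: 6+39=45 <52, l++
l=3 r=6: 7+39=46 <52, l++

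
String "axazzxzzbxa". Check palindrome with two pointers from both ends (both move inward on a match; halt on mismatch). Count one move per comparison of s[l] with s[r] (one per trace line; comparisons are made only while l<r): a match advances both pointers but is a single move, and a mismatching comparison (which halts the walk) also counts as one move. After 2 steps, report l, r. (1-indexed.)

[1,11] 'a'=='a' → l++,r--
[2,10] 'x'=='x' → l++,r--

l=3, r=9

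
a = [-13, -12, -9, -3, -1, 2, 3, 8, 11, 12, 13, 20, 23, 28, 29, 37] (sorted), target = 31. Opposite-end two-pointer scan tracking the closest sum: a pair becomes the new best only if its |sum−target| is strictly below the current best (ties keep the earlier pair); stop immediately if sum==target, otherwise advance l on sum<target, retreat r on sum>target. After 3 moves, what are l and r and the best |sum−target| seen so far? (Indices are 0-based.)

l=3, r=15, best |Δ|=3

l=0 r=15: -13+37=24 d=7 *, l++
l=1 r=15: -12+37=25 d=6 *, l++
l=2 r=15: -9+37=28 d=3 *, l++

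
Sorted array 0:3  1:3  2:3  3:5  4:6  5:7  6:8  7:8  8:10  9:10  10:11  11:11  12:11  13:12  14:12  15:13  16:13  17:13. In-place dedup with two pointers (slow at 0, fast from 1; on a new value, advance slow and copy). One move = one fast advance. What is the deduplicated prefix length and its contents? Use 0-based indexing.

length 9; prefix = [3, 5, 6, 7, 8, 10, 11, 12, 13]

slow=0 fast=1: a[fast]=3=a[slow] dup, fast++
slow=0 fast=2: a[fast]=3=a[slow] dup, fast++
slow=0 fast=3: a[fast]=5≠a[slow]=3 write a[1]=5, slow++,fast++
slow=1 fast=4: a[fast]=6≠a[slow]=5 write a[2]=6, slow++,fast++
slow=2 fast=5: a[fast]=7≠a[slow]=6 write a[3]=7, slow++,fast++
slow=3 fast=6: a[fast]=8≠a[slow]=7 write a[4]=8, slow++,fast++
slow=4 fast=7: a[fast]=8=a[slow] dup, fast++
slow=4 fast=8: a[fast]=10≠a[slow]=8 write a[5]=10, slow++,fast++
slow=5 fast=9: a[fast]=10=a[slow] dup, fast++
slow=5 fast=10: a[fast]=11≠a[slow]=10 write a[6]=11, slow++,fast++
slow=6 fast=11: a[fast]=11=a[slow] dup, fast++
slow=6 fast=12: a[fast]=11=a[slow] dup, fast++
slow=6 fast=13: a[fast]=12≠a[slow]=11 write a[7]=12, slow++,fast++
slow=7 fast=14: a[fast]=12=a[slow] dup, fast++
slow=7 fast=15: a[fast]=13≠a[slow]=12 write a[8]=13, slow++,fast++
slow=8 fast=16: a[fast]=13=a[slow] dup, fast++
slow=8 fast=17: a[fast]=13=a[slow] dup, fast++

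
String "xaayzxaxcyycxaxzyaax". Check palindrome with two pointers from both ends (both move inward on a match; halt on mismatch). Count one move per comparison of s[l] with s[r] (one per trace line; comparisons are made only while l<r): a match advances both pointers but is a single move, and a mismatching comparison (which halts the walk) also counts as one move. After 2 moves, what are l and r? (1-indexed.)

[1,20] 'x'=='x' → l++,r--
[2,19] 'a'=='a' → l++,r--

l=3, r=18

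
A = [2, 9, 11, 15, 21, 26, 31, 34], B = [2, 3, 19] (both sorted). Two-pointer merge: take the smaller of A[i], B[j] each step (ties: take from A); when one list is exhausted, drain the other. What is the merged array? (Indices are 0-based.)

[2, 2, 3, 9, 11, 15, 19, 21, 26, 31, 34]

[i=0,j=0] A[i]=2<=B[j]=2 take 2 → i++
[i=1,j=0] A[i]=9>B[j]=2 take 2 → j++
[i=1,j=1] A[i]=9>B[j]=3 take 3 → j++
[i=1,j=2] A[i]=9<=B[j]=19 take 9 → i++
[i=2,j=2] A[i]=11<=B[j]=19 take 11 → i++
[i=3,j=2] A[i]=15<=B[j]=19 take 15 → i++
[i=4,j=2] A[i]=21>B[j]=19 take 19 → j++
[i=4,j=3] B done, take A[i]=21 → i++
[i=5,j=3] B done, take A[i]=26 → i++
[i=6,j=3] B done, take A[i]=31 → i++
[i=7,j=3] B done, take A[i]=34 → i++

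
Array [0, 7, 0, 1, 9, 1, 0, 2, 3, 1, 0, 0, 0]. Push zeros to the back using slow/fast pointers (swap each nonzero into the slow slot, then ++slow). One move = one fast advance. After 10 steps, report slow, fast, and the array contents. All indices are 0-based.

slow=7, fast=10, a=[7, 1, 9, 1, 2, 3, 1, 0, 0, 0, 0, 0, 0]

slow=0 fast=0: a[fast]=0, fast++
slow=0 fast=1: a[fast]=7≠0 swap→a[0]=7, slow++,fast++
slow=1 fast=2: a[fast]=0, fast++
slow=1 fast=3: a[fast]=1≠0 swap→a[1]=1, slow++,fast++
slow=2 fast=4: a[fast]=9≠0 swap→a[2]=9, slow++,fast++
slow=3 fast=5: a[fast]=1≠0 swap→a[3]=1, slow++,fast++
slow=4 fast=6: a[fast]=0, fast++
slow=4 fast=7: a[fast]=2≠0 swap→a[4]=2, slow++,fast++
slow=5 fast=8: a[fast]=3≠0 swap→a[5]=3, slow++,fast++
slow=6 fast=9: a[fast]=1≠0 swap→a[6]=1, slow++,fast++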